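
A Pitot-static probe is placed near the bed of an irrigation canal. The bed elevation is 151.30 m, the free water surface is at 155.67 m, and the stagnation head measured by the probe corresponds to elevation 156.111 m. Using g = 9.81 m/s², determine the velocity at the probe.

v ≈ 2.94 m/s

Near the bed, under hydrostatic conditions, the piezometric head (z + ψ) equals the free-surface elevation, 155.67 m.
Velocity head = total − piezometric = 156.111 − 155.67 = 0.441 m.
v = √(2g·h_v) = √(2 × 9.81 × 0.441) = 2.94 m/s.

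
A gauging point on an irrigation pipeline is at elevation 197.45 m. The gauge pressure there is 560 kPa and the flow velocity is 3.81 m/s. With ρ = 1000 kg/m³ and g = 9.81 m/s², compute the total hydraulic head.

Pressure head ψ = P/(ρg) = 560×1000 / (1000 × 9.81) = 57.08 m.
Velocity head = v²/(2g) = 3.81² / (2 × 9.81) = 0.740 m.
h = z + ψ + v²/(2g) = 197.45 + 57.08 + 0.740 = 255.27 m.

h ≈ 255.27 m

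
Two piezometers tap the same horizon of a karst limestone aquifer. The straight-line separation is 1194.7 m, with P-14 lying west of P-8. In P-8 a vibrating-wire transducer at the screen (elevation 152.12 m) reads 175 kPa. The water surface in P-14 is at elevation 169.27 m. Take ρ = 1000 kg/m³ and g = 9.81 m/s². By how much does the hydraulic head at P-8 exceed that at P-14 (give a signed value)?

Pressure head at P-8: ψ = P/(ρg) = 175×1000 / (1000 × 9.81) = 17.84 m.
Total head at P-8: h = z + ψ = 152.12 + 17.84 = 169.96 m.
Total head at P-14: h = 169.27 m (water level in the piezometer is the total head).
Head difference: h(P-8) − h(P-14) = 169.96 − 169.27 = 0.69 m.

Δh ≈ 0.69 m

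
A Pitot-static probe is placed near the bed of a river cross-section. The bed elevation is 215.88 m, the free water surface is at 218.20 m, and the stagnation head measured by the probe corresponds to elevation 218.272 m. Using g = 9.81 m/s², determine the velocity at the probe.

Near the bed, under hydrostatic conditions, the piezometric head (z + ψ) equals the free-surface elevation, 218.20 m.
Velocity head = total − piezometric = 218.272 − 218.20 = 0.072 m.
v = √(2g·h_v) = √(2 × 9.81 × 0.072) = 1.19 m/s.

v ≈ 1.19 m/s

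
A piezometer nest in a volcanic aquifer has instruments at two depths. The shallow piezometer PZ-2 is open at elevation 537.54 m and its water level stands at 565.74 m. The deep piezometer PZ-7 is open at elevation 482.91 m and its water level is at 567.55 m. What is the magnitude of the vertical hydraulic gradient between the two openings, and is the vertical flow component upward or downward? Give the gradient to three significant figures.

|i_v| ≈ 0.0331; vertical flow is upward

Total head at PZ-2: h = 565.74 m (water level in the standpipe).
Total head at PZ-7: h = 567.55 m.
Δh = h(PZ-2) − h(PZ-7) = 565.74 − 567.55 = -1.81 m.
Vertical separation Δz = 537.54 − 482.91 = 54.63 m.
|i_v| = |Δh| / Δz = 1.81 / 54.63 = 0.0331.
Head is higher in the deep piezometer, so vertical flow is upward (discharge condition).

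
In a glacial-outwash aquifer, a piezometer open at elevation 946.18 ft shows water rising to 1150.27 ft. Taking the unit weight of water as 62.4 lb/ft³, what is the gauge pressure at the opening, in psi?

Pressure head ψ = h − z = 1150.27 − 946.18 = 204.09 ft.
P = γ·ψ / 144 = 62.4 × 204.09 / 144 = 88.4 psi.

P ≈ 88.4 psi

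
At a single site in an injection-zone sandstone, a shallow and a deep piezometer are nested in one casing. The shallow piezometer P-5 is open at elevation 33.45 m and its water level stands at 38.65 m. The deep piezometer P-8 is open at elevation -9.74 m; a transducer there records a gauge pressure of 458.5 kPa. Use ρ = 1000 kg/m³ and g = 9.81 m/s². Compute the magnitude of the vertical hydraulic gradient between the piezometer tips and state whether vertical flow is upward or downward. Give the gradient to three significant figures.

Total head at P-5: h = 38.65 m (water level in the standpipe).
Pressure head at P-8: ψ = P/(ρg) = 458.5×1000 / (1000 × 9.81) = 46.74 m.
Total head at P-8: h = z + ψ = -9.74 + 46.74 = 37.00 m.
Δh = h(P-5) − h(P-8) = 38.65 − 37.00 = 1.65 m.
Vertical separation Δz = 33.45 − (-9.74) = 43.19 m.
|i_v| = |Δh| / Δz = 1.65 / 43.19 = 0.0382.
Head is higher in the shallow piezometer, so vertical flow is downward (recharge condition).

|i_v| ≈ 0.0382; vertical flow is downward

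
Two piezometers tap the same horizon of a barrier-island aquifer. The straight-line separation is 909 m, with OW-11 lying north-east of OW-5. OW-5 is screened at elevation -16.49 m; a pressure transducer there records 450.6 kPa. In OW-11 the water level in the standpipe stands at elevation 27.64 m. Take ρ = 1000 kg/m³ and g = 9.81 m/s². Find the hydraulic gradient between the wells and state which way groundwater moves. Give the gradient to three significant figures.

i ≈ 0.00198; groundwater flows toward the north-east

Pressure head at OW-5: ψ = P/(ρg) = 450.6×1000 / (1000 × 9.81) = 45.93 m.
Total head at OW-5: h = z + ψ = -16.49 + 45.93 = 29.44 m.
Total head at OW-11: h = 27.64 m (water level in the piezometer is the total head).
Head difference: h(OW-5) − h(OW-11) = 29.44 − 27.64 = 1.80 m.
Hydraulic gradient: i = |Δh| / L = 1.80 / 909 = 0.00198.
Flow is from higher to lower head: from OW-5 toward OW-11, i.e. toward the north-east.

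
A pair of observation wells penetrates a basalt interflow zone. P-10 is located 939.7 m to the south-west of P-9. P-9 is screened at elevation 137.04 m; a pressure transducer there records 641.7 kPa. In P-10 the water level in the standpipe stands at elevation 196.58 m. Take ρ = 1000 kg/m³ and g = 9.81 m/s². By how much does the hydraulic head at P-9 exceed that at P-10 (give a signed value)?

Δh ≈ 5.87 m

Pressure head at P-9: ψ = P/(ρg) = 641.7×1000 / (1000 × 9.81) = 65.41 m.
Total head at P-9: h = z + ψ = 137.04 + 65.41 = 202.45 m.
Total head at P-10: h = 196.58 m (water level in the piezometer is the total head).
Head difference: h(P-9) − h(P-10) = 202.45 − 196.58 = 5.87 m.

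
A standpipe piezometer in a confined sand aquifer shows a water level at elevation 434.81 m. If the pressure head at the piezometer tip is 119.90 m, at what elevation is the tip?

z = h − ψ = 434.81 − 119.90 = 314.91 m.

z ≈ 314.91 m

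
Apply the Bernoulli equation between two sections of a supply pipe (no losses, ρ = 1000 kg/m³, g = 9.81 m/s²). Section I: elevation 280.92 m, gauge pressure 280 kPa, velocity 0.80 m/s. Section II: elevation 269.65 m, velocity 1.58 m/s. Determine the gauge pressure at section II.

P₂ ≈ 390 kPa

Pressure head at I: ψ₁ = P₁/(ρg) = 280×1000 / (1000 × 9.81) = 28.54 m.
Velocity heads: v₁²/2g = 0.80²/19.62 = 0.033 m; v₂²/2g = 1.58²/19.62 = 0.127 m.
Total head H = z₁ + ψ₁ + v₁²/2g = 280.92 + 28.54 + 0.033 = 309.49 m.
ψ₂ = H − z₂ − v₂²/2g = 309.49 − 269.65 − 0.127 = 39.71 m.
P₂ = ρgψ₂ = 1000 × 9.81 × 39.71 ≈ 390 kPa.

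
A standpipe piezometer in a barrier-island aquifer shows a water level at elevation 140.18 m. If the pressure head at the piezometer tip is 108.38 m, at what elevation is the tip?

z = h − ψ = 140.18 − 108.38 = 31.80 m.

z ≈ 31.80 m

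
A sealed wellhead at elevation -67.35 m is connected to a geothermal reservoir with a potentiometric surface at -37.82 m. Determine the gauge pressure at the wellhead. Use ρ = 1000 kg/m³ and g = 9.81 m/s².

P ≈ 290 kPa

Head above the cap: Δh = -37.82 − (-67.35) = 29.53 m.
P = ρgΔh = 1000 × 9.81 × 29.53 = 289689 Pa ≈ 290 kPa.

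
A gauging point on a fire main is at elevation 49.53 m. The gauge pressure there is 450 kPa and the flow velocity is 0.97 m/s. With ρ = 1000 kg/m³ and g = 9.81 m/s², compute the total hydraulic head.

Pressure head ψ = P/(ρg) = 450×1000 / (1000 × 9.81) = 45.87 m.
Velocity head = v²/(2g) = 0.97² / (2 × 9.81) = 0.048 m.
h = z + ψ + v²/(2g) = 49.53 + 45.87 + 0.048 = 95.45 m.

h ≈ 95.45 m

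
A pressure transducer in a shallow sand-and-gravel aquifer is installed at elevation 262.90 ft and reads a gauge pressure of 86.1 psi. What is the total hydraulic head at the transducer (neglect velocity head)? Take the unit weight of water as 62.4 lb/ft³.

ψ = 144·P/γ = 144 × 86.1 / 62.4 = 198.69 ft.
h = z + ψ = 262.90 + 198.69 = 461.59 ft.

h ≈ 461.59 ft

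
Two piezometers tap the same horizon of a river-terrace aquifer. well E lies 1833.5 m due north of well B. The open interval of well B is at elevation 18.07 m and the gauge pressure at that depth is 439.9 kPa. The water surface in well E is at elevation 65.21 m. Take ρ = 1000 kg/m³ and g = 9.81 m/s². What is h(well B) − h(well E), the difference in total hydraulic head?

Pressure head at well B: ψ = P/(ρg) = 439.9×1000 / (1000 × 9.81) = 44.84 m.
Total head at well B: h = z + ψ = 18.07 + 44.84 = 62.91 m.
Total head at well E: h = 65.21 m (water level in the piezometer is the total head).
Head difference: h(well B) − h(well E) = 62.91 − 65.21 = -2.30 m.

Δh ≈ -2.30 m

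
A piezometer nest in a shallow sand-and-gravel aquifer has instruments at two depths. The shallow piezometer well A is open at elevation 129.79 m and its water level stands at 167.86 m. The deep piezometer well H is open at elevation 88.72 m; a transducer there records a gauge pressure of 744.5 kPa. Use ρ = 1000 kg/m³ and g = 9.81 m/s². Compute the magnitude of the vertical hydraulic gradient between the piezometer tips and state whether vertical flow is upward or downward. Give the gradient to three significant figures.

Total head at well A: h = 167.86 m (water level in the standpipe).
Pressure head at well H: ψ = P/(ρg) = 744.5×1000 / (1000 × 9.81) = 75.89 m.
Total head at well H: h = z + ψ = 88.72 + 75.89 = 164.61 m.
Δh = h(well A) − h(well H) = 167.86 − 164.61 = 3.25 m.
Vertical separation Δz = 129.79 − 88.72 = 41.07 m.
|i_v| = |Δh| / Δz = 3.25 / 41.07 = 0.0791.
Head is higher in the shallow piezometer, so vertical flow is downward (recharge condition).

|i_v| ≈ 0.0791; vertical flow is downward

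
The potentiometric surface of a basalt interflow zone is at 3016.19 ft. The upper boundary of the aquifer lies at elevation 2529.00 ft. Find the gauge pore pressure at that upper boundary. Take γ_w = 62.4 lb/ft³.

Pressure head at the aquifer top: ψ = h − z = 3016.19 − 2529.00 = 487.19 ft.
P = γψ/144 = 62.4 × 487.19 / 144 = 211 psi.

P ≈ 211 psi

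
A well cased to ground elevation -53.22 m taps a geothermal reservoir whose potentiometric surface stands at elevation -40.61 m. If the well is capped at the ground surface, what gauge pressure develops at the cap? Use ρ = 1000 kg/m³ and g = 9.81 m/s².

Head above the cap: Δh = -40.61 − (-53.22) = 12.61 m.
P = ρgΔh = 1000 × 9.81 × 12.61 = 123704 Pa ≈ 124 kPa.

P ≈ 124 kPa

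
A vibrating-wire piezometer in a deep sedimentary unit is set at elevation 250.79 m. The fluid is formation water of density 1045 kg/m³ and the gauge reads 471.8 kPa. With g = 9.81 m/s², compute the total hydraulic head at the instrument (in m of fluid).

ψ = P/(ρg) = 471.8×1000 / (1045 × 9.81) = 46.02 m.
h = z + ψ = 250.79 + 46.02 = 296.81 m.

h ≈ 296.81 m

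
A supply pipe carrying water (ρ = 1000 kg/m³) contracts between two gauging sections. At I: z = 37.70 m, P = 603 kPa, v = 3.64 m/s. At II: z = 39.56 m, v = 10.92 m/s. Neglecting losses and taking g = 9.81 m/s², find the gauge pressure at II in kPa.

Pressure head at I: ψ₁ = P₁/(ρg) = 603×1000 / (1000 × 9.81) = 61.47 m.
Velocity heads: v₁²/2g = 3.64²/19.62 = 0.675 m; v₂²/2g = 10.92²/19.62 = 6.078 m.
Total head H = z₁ + ψ₁ + v₁²/2g = 37.70 + 61.47 + 0.675 = 99.84 m.
ψ₂ = H − z₂ − v₂²/2g = 99.84 − 39.56 − 6.078 = 54.20 m.
P₂ = ρgψ₂ = 1000 × 9.81 × 54.20 ≈ 532 kPa.

P₂ ≈ 532 kPa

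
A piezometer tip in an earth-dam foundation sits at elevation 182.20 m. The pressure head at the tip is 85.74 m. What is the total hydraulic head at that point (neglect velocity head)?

h ≈ 267.94 m

h = z + ψ = 182.20 + 85.74 = 267.94 m.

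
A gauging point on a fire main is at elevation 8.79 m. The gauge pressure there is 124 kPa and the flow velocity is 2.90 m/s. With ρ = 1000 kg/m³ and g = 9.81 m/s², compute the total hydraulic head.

h ≈ 21.86 m

Pressure head ψ = P/(ρg) = 124×1000 / (1000 × 9.81) = 12.64 m.
Velocity head = v²/(2g) = 2.90² / (2 × 9.81) = 0.429 m.
h = z + ψ + v²/(2g) = 8.79 + 12.64 + 0.429 = 21.86 m.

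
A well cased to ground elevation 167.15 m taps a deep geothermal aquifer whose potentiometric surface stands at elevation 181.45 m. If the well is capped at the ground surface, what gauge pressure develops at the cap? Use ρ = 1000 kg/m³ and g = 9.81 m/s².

P ≈ 140 kPa

Head above the cap: Δh = 181.45 − 167.15 = 14.30 m.
P = ρgΔh = 1000 × 9.81 × 14.30 = 140283 Pa ≈ 140 kPa.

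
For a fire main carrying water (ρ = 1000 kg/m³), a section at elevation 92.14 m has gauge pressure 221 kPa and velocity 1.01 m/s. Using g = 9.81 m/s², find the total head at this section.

h ≈ 114.72 m

Pressure head ψ = P/(ρg) = 221×1000 / (1000 × 9.81) = 22.53 m.
Velocity head = v²/(2g) = 1.01² / (2 × 9.81) = 0.052 m.
h = z + ψ + v²/(2g) = 92.14 + 22.53 + 0.052 = 114.72 m.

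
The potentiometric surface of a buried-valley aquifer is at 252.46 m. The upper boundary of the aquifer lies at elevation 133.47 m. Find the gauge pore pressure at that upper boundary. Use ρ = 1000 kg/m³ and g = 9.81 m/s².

Pressure head at the aquifer top: ψ = h − z = 252.46 − 133.47 = 118.99 m.
P = ρgψ = 1000 × 9.81 × 118.99 = 1167292 Pa ≈ 1170 kPa.

P ≈ 1170 kPa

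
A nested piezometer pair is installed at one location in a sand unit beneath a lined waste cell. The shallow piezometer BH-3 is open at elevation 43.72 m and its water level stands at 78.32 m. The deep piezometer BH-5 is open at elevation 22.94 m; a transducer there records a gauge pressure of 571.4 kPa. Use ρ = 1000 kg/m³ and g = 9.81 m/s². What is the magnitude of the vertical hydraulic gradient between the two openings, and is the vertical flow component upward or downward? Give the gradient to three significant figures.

|i_v| ≈ 0.138; vertical flow is upward

Total head at BH-3: h = 78.32 m (water level in the standpipe).
Pressure head at BH-5: ψ = P/(ρg) = 571.4×1000 / (1000 × 9.81) = 58.25 m.
Total head at BH-5: h = z + ψ = 22.94 + 58.25 = 81.19 m.
Δh = h(BH-3) − h(BH-5) = 78.32 − 81.19 = -2.87 m.
Vertical separation Δz = 43.72 − 22.94 = 20.78 m.
|i_v| = |Δh| / Δz = 2.87 / 20.78 = 0.138.
Head is higher in the deep piezometer, so vertical flow is upward (discharge condition).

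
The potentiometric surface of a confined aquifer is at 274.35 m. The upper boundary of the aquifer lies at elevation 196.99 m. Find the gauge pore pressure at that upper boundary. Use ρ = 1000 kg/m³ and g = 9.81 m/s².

P ≈ 759 kPa

Pressure head at the aquifer top: ψ = h − z = 274.35 − 196.99 = 77.36 m.
P = ρgψ = 1000 × 9.81 × 77.36 = 758902 Pa ≈ 759 kPa.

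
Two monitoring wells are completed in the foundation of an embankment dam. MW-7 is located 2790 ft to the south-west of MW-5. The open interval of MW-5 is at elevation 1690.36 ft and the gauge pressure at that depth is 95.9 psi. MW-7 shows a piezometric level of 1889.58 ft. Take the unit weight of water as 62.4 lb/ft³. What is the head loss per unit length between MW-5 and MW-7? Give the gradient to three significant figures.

Pressure head at MW-5: ψ = 144·P/γ = 144 × 95.9 / 62.4 = 221.31 ft.
Total head at MW-5: h = z + ψ = 1690.36 + 221.31 = 1911.67 ft.
Total head at MW-7: h = 1889.58 ft (water level in the piezometer is the total head).
Head difference: h(MW-5) − h(MW-7) = 1911.67 − 1889.58 = 22.09 ft.
Hydraulic gradient: i = |Δh| / L = 22.09 / 2790 = 0.00792.

i ≈ 0.00792 ft/ft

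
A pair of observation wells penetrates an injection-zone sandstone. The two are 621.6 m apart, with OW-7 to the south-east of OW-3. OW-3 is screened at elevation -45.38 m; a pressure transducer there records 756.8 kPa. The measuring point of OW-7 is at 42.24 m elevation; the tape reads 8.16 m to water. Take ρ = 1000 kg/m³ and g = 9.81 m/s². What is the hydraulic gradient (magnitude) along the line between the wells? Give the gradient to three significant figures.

Pressure head at OW-3: ψ = P/(ρg) = 756.8×1000 / (1000 × 9.81) = 77.15 m.
Total head at OW-3: h = z + ψ = -45.38 + 77.15 = 31.77 m.
Total head at OW-7: h = 42.24 − 8.16 = 34.08 m.
Head difference: h(OW-3) − h(OW-7) = 31.77 − 34.08 = -2.31 m.
Hydraulic gradient: i = |Δh| / L = 2.31 / 621.6 = 0.00372.

i ≈ 0.00372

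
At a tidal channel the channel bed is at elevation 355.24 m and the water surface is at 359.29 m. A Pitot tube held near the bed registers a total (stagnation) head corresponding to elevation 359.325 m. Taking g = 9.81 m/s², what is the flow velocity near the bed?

v ≈ 0.829 m/s

Near the bed, under hydrostatic conditions, the piezometric head (z + ψ) equals the free-surface elevation, 359.29 m.
Velocity head = total − piezometric = 359.325 − 359.29 = 0.035 m.
v = √(2g·h_v) = √(2 × 9.81 × 0.035) = 0.829 m/s.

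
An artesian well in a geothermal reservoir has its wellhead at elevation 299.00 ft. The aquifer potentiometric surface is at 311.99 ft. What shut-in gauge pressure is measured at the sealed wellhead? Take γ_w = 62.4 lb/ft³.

Head above the cap: Δh = 311.99 − 299.00 = 12.99 ft.
P = γΔh/144 = 62.4 × 12.99 / 144 = 5.63 psi.

P ≈ 5.63 psi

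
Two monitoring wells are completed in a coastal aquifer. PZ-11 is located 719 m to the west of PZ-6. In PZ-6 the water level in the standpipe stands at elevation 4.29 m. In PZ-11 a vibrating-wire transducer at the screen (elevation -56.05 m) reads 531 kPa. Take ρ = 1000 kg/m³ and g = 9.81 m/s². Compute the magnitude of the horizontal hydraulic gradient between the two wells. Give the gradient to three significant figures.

Total head at PZ-6: h = 4.29 m (water level in the piezometer is the total head).
Pressure head at PZ-11: ψ = P/(ρg) = 531×1000 / (1000 × 9.81) = 54.13 m.
Total head at PZ-11: h = z + ψ = -56.05 + 54.13 = -1.92 m.
Head difference: h(PZ-6) − h(PZ-11) = 4.29 − (-1.92) = 6.21 m.
Hydraulic gradient: i = |Δh| / L = 6.21 / 719 = 0.00864.

i ≈ 0.00864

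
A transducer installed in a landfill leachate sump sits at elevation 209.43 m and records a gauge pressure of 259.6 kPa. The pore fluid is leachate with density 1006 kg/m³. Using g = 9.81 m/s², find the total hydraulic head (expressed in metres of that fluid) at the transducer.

ψ = P/(ρg) = 259.6×1000 / (1006 × 9.81) = 26.30 m.
h = z + ψ = 209.43 + 26.30 = 235.73 m.

h ≈ 235.73 m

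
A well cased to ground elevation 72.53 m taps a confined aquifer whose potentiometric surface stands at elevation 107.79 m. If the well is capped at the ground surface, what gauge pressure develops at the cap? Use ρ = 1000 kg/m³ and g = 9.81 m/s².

Head above the cap: Δh = 107.79 − 72.53 = 35.26 m.
P = ρgΔh = 1000 × 9.81 × 35.26 = 345901 Pa ≈ 346 kPa.

P ≈ 346 kPa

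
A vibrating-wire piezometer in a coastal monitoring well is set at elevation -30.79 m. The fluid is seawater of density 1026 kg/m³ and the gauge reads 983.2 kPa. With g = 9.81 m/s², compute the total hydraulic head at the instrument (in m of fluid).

ψ = P/(ρg) = 983.2×1000 / (1026 × 9.81) = 97.68 m.
h = z + ψ = -30.79 + 97.68 = 66.89 m.

h ≈ 66.89 m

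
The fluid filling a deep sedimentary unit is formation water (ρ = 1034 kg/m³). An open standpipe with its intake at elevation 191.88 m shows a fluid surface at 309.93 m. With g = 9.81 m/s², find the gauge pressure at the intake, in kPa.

Pressure head ψ = h − z = 309.93 − 191.88 = 118.05 m.
P = ρgψ = 1034 × 9.81 × 118.05 = 1197445 Pa ≈ 1200 kPa.

P ≈ 1200 kPa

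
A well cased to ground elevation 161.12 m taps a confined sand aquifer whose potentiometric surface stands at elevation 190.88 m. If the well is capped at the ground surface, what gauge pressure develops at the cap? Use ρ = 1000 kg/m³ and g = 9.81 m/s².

P ≈ 292 kPa

Head above the cap: Δh = 190.88 − 161.12 = 29.76 m.
P = ρgΔh = 1000 × 9.81 × 29.76 = 291946 Pa ≈ 292 kPa.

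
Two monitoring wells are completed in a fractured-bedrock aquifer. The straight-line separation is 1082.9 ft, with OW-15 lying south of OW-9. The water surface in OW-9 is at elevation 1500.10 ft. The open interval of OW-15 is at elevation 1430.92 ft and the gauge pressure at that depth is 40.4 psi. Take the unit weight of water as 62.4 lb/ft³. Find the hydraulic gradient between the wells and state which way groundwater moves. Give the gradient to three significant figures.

Total head at OW-9: h = 1500.10 ft (water level in the piezometer is the total head).
Pressure head at OW-15: ψ = 144·P/γ = 144 × 40.4 / 62.4 = 93.23 ft.
Total head at OW-15: h = z + ψ = 1430.92 + 93.23 = 1524.15 ft.
Head difference: h(OW-9) − h(OW-15) = 1500.10 − 1524.15 = -24.05 ft.
Hydraulic gradient: i = |Δh| / L = 24.05 / 1082.9 = 0.0222.
Flow is from higher to lower head: from OW-15 toward OW-9, i.e. toward the north.

i ≈ 0.0222; groundwater flows toward the north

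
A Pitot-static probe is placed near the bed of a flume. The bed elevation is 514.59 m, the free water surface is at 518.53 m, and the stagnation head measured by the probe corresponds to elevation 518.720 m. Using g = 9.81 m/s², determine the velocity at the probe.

v ≈ 1.93 m/s

Near the bed, under hydrostatic conditions, the piezometric head (z + ψ) equals the free-surface elevation, 518.53 m.
Velocity head = total − piezometric = 518.720 − 518.53 = 0.190 m.
v = √(2g·h_v) = √(2 × 9.81 × 0.190) = 1.93 m/s.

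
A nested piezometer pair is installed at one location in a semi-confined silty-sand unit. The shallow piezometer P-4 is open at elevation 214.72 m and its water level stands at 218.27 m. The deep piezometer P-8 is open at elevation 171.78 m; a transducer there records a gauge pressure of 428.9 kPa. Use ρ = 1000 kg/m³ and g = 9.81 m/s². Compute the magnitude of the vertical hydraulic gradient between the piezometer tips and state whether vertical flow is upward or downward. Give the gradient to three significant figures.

Total head at P-4: h = 218.27 m (water level in the standpipe).
Pressure head at P-8: ψ = P/(ρg) = 428.9×1000 / (1000 × 9.81) = 43.72 m.
Total head at P-8: h = z + ψ = 171.78 + 43.72 = 215.50 m.
Δh = h(P-4) − h(P-8) = 218.27 − 215.50 = 2.77 m.
Vertical separation Δz = 214.72 − 171.78 = 42.94 m.
|i_v| = |Δh| / Δz = 2.77 / 42.94 = 0.0645.
Head is higher in the shallow piezometer, so vertical flow is downward (recharge condition).

|i_v| ≈ 0.0645; vertical flow is downward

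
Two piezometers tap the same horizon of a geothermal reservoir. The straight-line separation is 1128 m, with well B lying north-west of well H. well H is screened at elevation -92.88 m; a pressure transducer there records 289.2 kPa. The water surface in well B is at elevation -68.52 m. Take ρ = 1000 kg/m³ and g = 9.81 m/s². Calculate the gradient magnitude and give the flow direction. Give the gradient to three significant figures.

Pressure head at well H: ψ = P/(ρg) = 289.2×1000 / (1000 × 9.81) = 29.48 m.
Total head at well H: h = z + ψ = -92.88 + 29.48 = -63.40 m.
Total head at well B: h = -68.52 m (water level in the piezometer is the total head).
Head difference: h(well H) − h(well B) = -63.40 − (-68.52) = 5.12 m.
Hydraulic gradient: i = |Δh| / L = 5.12 / 1128 = 0.00454.
Flow is from higher to lower head: from well H toward well B, i.e. toward the north-west.

i ≈ 0.00454; groundwater flows toward the north-west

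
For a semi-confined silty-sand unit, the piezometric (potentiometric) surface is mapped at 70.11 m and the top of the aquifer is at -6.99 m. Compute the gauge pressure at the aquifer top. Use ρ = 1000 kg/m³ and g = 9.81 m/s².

P ≈ 756 kPa

Pressure head at the aquifer top: ψ = h − z = 70.11 − (-6.99) = 77.10 m.
P = ρgψ = 1000 × 9.81 × 77.10 = 756351 Pa ≈ 756 kPa.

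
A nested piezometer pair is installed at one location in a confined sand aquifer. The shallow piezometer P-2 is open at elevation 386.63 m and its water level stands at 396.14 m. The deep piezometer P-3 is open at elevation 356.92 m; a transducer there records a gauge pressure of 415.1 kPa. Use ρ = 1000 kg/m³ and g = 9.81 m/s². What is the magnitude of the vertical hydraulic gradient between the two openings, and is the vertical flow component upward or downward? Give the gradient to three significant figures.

Total head at P-2: h = 396.14 m (water level in the standpipe).
Pressure head at P-3: ψ = P/(ρg) = 415.1×1000 / (1000 × 9.81) = 42.31 m.
Total head at P-3: h = z + ψ = 356.92 + 42.31 = 399.23 m.
Δh = h(P-2) − h(P-3) = 396.14 − 399.23 = -3.09 m.
Vertical separation Δz = 386.63 − 356.92 = 29.71 m.
|i_v| = |Δh| / Δz = 3.09 / 29.71 = 0.104.
Head is higher in the deep piezometer, so vertical flow is upward (discharge condition).

|i_v| ≈ 0.104; vertical flow is upward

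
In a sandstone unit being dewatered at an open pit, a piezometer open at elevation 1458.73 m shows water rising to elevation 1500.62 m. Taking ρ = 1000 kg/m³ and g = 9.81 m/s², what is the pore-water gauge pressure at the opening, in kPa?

Pressure head ψ = h − z = 1500.62 − 1458.73 = 41.89 m.
P = ρgψ = 1000 × 9.81 × 41.89 = 410941 Pa ≈ 411 kPa.

P ≈ 411 kPa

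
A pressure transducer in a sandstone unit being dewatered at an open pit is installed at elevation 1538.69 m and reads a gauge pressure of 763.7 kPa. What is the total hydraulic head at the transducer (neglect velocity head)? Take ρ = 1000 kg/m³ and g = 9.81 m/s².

ψ = P/(ρg) = 763.7×1000 / (1000 × 9.81) = 77.85 m.
h = z + ψ = 1538.69 + 77.85 = 1616.54 m.

h ≈ 1616.54 m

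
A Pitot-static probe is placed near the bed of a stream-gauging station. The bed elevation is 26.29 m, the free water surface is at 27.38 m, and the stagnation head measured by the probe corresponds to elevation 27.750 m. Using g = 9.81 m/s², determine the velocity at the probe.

v ≈ 2.69 m/s

Near the bed, under hydrostatic conditions, the piezometric head (z + ψ) equals the free-surface elevation, 27.38 m.
Velocity head = total − piezometric = 27.750 − 27.38 = 0.370 m.
v = √(2g·h_v) = √(2 × 9.81 × 0.370) = 2.69 m/s.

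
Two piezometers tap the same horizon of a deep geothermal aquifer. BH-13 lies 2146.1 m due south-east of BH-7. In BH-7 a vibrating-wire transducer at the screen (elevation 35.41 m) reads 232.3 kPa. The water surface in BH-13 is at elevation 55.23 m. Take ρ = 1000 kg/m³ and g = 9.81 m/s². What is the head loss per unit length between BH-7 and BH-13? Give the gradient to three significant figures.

i ≈ 0.00180 m/m

Pressure head at BH-7: ψ = P/(ρg) = 232.3×1000 / (1000 × 9.81) = 23.68 m.
Total head at BH-7: h = z + ψ = 35.41 + 23.68 = 59.09 m.
Total head at BH-13: h = 55.23 m (water level in the piezometer is the total head).
Head difference: h(BH-7) − h(BH-13) = 59.09 − 55.23 = 3.86 m.
Hydraulic gradient: i = |Δh| / L = 3.86 / 2146.1 = 0.00180.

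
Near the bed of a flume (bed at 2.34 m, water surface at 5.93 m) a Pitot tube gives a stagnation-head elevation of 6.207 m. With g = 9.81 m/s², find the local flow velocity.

v ≈ 2.33 m/s

Near the bed, under hydrostatic conditions, the piezometric head (z + ψ) equals the free-surface elevation, 5.93 m.
Velocity head = total − piezometric = 6.207 − 5.93 = 0.277 m.
v = √(2g·h_v) = √(2 × 9.81 × 0.277) = 2.33 m/s.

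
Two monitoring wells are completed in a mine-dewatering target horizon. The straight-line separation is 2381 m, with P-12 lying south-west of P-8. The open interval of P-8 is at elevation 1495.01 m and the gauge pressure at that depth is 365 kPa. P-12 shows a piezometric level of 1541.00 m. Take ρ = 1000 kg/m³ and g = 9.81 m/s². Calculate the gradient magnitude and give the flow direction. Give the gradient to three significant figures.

Pressure head at P-8: ψ = P/(ρg) = 365×1000 / (1000 × 9.81) = 37.21 m.
Total head at P-8: h = z + ψ = 1495.01 + 37.21 = 1532.22 m.
Total head at P-12: h = 1541.00 m (water level in the piezometer is the total head).
Head difference: h(P-8) − h(P-12) = 1532.22 − 1541.00 = -8.78 m.
Hydraulic gradient: i = |Δh| / L = 8.78 / 2381 = 0.00369.
Flow is from higher to lower head: from P-12 toward P-8, i.e. toward the north-east.

i ≈ 0.00369; groundwater flows toward the north-east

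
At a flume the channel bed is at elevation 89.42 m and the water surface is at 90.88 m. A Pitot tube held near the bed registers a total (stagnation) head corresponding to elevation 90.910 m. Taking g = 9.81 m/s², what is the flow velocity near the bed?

v ≈ 0.767 m/s

Near the bed, under hydrostatic conditions, the piezometric head (z + ψ) equals the free-surface elevation, 90.88 m.
Velocity head = total − piezometric = 90.910 − 90.88 = 0.030 m.
v = √(2g·h_v) = √(2 × 9.81 × 0.030) = 0.767 m/s.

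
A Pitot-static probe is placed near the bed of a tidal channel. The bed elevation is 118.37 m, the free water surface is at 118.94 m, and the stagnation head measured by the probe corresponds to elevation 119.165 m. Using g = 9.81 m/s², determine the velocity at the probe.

Near the bed, under hydrostatic conditions, the piezometric head (z + ψ) equals the free-surface elevation, 118.94 m.
Velocity head = total − piezometric = 119.165 − 118.94 = 0.225 m.
v = √(2g·h_v) = √(2 × 9.81 × 0.225) = 2.10 m/s.

v ≈ 2.10 m/s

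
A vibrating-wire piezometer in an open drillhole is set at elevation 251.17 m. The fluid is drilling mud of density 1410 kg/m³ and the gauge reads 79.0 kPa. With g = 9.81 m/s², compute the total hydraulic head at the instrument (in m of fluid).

h ≈ 256.88 m

ψ = P/(ρg) = 79.0×1000 / (1410 × 9.81) = 5.71 m.
h = z + ψ = 251.17 + 5.71 = 256.88 m.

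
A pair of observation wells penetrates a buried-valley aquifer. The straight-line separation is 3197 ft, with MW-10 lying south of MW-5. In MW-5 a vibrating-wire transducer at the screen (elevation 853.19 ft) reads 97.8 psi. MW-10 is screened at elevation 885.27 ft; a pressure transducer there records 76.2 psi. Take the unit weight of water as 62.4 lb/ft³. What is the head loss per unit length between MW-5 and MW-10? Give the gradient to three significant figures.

i ≈ 0.00556 ft/ft

Pressure head at MW-5: ψ = 144·P/γ = 144 × 97.8 / 62.4 = 225.69 ft.
Total head at MW-5: h = z + ψ = 853.19 + 225.69 = 1078.88 ft.
Pressure head at MW-10: ψ = 144·P/γ = 144 × 76.2 / 62.4 = 175.85 ft.
Total head at MW-10: h = z + ψ = 885.27 + 175.85 = 1061.12 ft.
Head difference: h(MW-5) − h(MW-10) = 1078.88 − 1061.12 = 17.76 ft.
Hydraulic gradient: i = |Δh| / L = 17.76 / 3197 = 0.00556.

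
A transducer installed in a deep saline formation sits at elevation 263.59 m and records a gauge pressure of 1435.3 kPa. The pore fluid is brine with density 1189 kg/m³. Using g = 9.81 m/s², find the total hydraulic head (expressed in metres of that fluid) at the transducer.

h ≈ 386.64 m

ψ = P/(ρg) = 1435.3×1000 / (1189 × 9.81) = 123.05 m.
h = z + ψ = 263.59 + 123.05 = 386.64 m.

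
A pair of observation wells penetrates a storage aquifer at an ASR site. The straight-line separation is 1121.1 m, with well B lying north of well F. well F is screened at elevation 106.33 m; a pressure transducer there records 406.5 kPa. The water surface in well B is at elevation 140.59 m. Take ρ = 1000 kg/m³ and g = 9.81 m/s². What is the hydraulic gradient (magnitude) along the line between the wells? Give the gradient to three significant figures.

i ≈ 0.00640

Pressure head at well F: ψ = P/(ρg) = 406.5×1000 / (1000 × 9.81) = 41.44 m.
Total head at well F: h = z + ψ = 106.33 + 41.44 = 147.77 m.
Total head at well B: h = 140.59 m (water level in the piezometer is the total head).
Head difference: h(well F) − h(well B) = 147.77 − 140.59 = 7.18 m.
Hydraulic gradient: i = |Δh| / L = 7.18 / 1121.1 = 0.00640.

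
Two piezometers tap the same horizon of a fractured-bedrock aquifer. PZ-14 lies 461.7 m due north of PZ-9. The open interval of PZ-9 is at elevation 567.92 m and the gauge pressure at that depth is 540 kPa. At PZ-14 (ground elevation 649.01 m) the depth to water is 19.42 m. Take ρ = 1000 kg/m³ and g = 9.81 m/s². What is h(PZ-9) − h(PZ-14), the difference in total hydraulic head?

Δh ≈ -6.62 m

Pressure head at PZ-9: ψ = P/(ρg) = 540×1000 / (1000 × 9.81) = 55.05 m.
Total head at PZ-9: h = z + ψ = 567.92 + 55.05 = 622.97 m.
Total head at PZ-14: h = 649.01 − 19.42 = 629.59 m.
Head difference: h(PZ-9) − h(PZ-14) = 622.97 − 629.59 = -6.62 m.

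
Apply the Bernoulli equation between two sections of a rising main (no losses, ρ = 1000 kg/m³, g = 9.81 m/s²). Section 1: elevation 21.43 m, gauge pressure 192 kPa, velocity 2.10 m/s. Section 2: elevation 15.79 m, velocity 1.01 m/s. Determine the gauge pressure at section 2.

P₂ ≈ 249 kPa

Pressure head at 1: ψ₁ = P₁/(ρg) = 192×1000 / (1000 × 9.81) = 19.57 m.
Velocity heads: v₁²/2g = 2.10²/19.62 = 0.225 m; v₂²/2g = 1.01²/19.62 = 0.052 m.
Total head H = z₁ + ψ₁ + v₁²/2g = 21.43 + 19.57 + 0.225 = 41.23 m.
ψ₂ = H − z₂ − v₂²/2g = 41.23 − 15.79 − 0.052 = 25.39 m.
P₂ = ρgψ₂ = 1000 × 9.81 × 25.39 ≈ 249 kPa.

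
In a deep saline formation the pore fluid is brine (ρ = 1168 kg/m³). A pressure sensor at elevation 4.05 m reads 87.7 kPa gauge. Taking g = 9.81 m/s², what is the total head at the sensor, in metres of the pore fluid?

h ≈ 11.70 m

ψ = P/(ρg) = 87.7×1000 / (1168 × 9.81) = 7.65 m.
h = z + ψ = 4.05 + 7.65 = 11.70 m.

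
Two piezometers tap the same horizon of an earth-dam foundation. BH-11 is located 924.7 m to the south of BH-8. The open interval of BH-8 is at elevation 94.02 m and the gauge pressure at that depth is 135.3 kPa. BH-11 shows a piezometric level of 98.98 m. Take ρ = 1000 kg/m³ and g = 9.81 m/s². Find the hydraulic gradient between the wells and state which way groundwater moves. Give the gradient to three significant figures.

i ≈ 0.00955; groundwater flows toward the south

Pressure head at BH-8: ψ = P/(ρg) = 135.3×1000 / (1000 × 9.81) = 13.79 m.
Total head at BH-8: h = z + ψ = 94.02 + 13.79 = 107.81 m.
Total head at BH-11: h = 98.98 m (water level in the piezometer is the total head).
Head difference: h(BH-8) − h(BH-11) = 107.81 − 98.98 = 8.83 m.
Hydraulic gradient: i = |Δh| / L = 8.83 / 924.7 = 0.00955.
Flow is from higher to lower head: from BH-8 toward BH-11, i.e. toward the south.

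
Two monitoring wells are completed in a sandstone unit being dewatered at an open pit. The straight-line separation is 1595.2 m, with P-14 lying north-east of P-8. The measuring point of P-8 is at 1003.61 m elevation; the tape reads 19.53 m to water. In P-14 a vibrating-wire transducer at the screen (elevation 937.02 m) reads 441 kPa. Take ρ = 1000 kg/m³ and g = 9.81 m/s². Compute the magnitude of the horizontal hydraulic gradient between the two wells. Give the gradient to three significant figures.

i ≈ 0.00132

Total head at P-8: h = 1003.61 − 19.53 = 984.08 m.
Pressure head at P-14: ψ = P/(ρg) = 441×1000 / (1000 × 9.81) = 44.95 m.
Total head at P-14: h = z + ψ = 937.02 + 44.95 = 981.97 m.
Head difference: h(P-8) − h(P-14) = 984.08 − 981.97 = 2.11 m.
Hydraulic gradient: i = |Δh| / L = 2.11 / 1595.2 = 0.00132.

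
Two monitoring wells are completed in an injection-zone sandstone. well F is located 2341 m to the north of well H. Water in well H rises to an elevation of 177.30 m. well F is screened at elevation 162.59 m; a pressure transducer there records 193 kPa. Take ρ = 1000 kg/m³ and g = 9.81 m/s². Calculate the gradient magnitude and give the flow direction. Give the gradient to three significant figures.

Total head at well H: h = 177.30 m (water level in the piezometer is the total head).
Pressure head at well F: ψ = P/(ρg) = 193×1000 / (1000 × 9.81) = 19.67 m.
Total head at well F: h = z + ψ = 162.59 + 19.67 = 182.26 m.
Head difference: h(well H) − h(well F) = 177.30 − 182.26 = -4.96 m.
Hydraulic gradient: i = |Δh| / L = 4.96 / 2341 = 0.00212.
Flow is from higher to lower head: from well F toward well H, i.e. toward the south.

i ≈ 0.00212; groundwater flows toward the south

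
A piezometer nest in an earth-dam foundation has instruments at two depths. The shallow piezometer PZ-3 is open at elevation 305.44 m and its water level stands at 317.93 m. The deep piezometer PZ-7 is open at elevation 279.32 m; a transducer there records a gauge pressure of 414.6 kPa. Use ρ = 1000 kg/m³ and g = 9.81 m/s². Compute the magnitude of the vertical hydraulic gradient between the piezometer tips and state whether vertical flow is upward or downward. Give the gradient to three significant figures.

Total head at PZ-3: h = 317.93 m (water level in the standpipe).
Pressure head at PZ-7: ψ = P/(ρg) = 414.6×1000 / (1000 × 9.81) = 42.26 m.
Total head at PZ-7: h = z + ψ = 279.32 + 42.26 = 321.58 m.
Δh = h(PZ-3) − h(PZ-7) = 317.93 − 321.58 = -3.65 m.
Vertical separation Δz = 305.44 − 279.32 = 26.12 m.
|i_v| = |Δh| / Δz = 3.65 / 26.12 = 0.140.
Head is higher in the deep piezometer, so vertical flow is upward (discharge condition).

|i_v| ≈ 0.140; vertical flow is upward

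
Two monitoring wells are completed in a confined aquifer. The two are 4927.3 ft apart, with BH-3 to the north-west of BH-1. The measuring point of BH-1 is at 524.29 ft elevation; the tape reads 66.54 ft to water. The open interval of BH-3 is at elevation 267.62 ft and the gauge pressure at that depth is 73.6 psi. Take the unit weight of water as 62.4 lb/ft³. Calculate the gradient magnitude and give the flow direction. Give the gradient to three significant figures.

i ≈ 0.00412; groundwater flows toward the north-west

Total head at BH-1: h = 524.29 − 66.54 = 457.75 ft.
Pressure head at BH-3: ψ = 144·P/γ = 144 × 73.6 / 62.4 = 169.85 ft.
Total head at BH-3: h = z + ψ = 267.62 + 169.85 = 437.47 ft.
Head difference: h(BH-1) − h(BH-3) = 457.75 − 437.47 = 20.28 ft.
Hydraulic gradient: i = |Δh| / L = 20.28 / 4927.3 = 0.00412.
Flow is from higher to lower head: from BH-1 toward BH-3, i.e. toward the north-west.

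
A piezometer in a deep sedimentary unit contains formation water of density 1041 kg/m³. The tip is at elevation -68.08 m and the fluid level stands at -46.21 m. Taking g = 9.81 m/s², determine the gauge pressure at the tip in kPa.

Pressure head ψ = h − z = -46.21 − (-68.08) = 21.87 m.
P = ρgψ = 1041 × 9.81 × 21.87 = 223341 Pa ≈ 223 kPa.

P ≈ 223 kPa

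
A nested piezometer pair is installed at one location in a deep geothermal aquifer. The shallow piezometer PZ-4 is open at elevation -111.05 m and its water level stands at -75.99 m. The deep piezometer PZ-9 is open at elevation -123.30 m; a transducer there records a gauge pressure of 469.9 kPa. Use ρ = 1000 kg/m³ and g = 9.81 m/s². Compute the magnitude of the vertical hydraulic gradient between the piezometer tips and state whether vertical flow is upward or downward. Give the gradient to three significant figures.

Total head at PZ-4: h = -75.99 m (water level in the standpipe).
Pressure head at PZ-9: ψ = P/(ρg) = 469.9×1000 / (1000 × 9.81) = 47.90 m.
Total head at PZ-9: h = z + ψ = -123.30 + 47.90 = -75.40 m.
Δh = h(PZ-4) − h(PZ-9) = -75.99 − (-75.40) = -0.59 m.
Vertical separation Δz = -111.05 − (-123.30) = 12.25 m.
|i_v| = |Δh| / Δz = 0.59 / 12.25 = 0.0482.
Head is higher in the deep piezometer, so vertical flow is upward (discharge condition).

|i_v| ≈ 0.0482; vertical flow is upward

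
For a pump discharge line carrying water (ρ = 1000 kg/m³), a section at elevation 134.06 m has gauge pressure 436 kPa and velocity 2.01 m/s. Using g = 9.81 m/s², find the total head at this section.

Pressure head ψ = P/(ρg) = 436×1000 / (1000 × 9.81) = 44.44 m.
Velocity head = v²/(2g) = 2.01² / (2 × 9.81) = 0.206 m.
h = z + ψ + v²/(2g) = 134.06 + 44.44 + 0.206 = 178.71 m.

h ≈ 178.71 m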